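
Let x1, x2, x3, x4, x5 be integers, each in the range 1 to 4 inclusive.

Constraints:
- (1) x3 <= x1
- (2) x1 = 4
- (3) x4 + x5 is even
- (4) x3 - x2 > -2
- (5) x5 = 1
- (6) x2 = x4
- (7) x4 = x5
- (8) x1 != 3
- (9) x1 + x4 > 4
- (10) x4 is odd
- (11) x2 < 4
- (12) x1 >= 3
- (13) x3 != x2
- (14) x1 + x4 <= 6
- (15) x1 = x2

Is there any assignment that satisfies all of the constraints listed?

Constraint 2 fixes x1 = 4 and constraint 5 fixes x5 = 1. Constraints 6, 7, and 15 give x1 = x2 = x4 = x5, so x1 = x5. But 4 ≠ 1 — contradiction.

Unsatisfiable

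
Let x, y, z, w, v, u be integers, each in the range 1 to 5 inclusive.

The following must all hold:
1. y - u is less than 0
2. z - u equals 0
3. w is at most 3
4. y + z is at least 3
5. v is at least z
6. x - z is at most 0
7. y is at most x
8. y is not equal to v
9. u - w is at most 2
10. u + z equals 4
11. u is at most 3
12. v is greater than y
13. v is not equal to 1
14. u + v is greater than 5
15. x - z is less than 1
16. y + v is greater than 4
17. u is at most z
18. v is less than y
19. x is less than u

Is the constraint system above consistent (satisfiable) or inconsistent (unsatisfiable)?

Unsatisfiable

Constraints 5, 7, 17, 18, and 19 give z ≤ v, v < y, y ≤ x, x < u, u ≤ z. Chaining: z ≤ v < y ≤ x < u ≤ z, which forces z < z — impossible.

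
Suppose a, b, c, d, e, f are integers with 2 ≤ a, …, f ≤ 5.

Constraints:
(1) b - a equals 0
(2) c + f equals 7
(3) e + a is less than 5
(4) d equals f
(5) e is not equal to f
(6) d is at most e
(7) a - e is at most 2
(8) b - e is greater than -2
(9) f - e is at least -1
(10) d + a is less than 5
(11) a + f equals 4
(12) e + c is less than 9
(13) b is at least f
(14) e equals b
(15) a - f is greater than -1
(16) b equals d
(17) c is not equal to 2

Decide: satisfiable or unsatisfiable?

From constraints 4, 14, and 16, e = b = d = f, so e = f. But constraint 5 says e ≠ f. Contradiction.

Unsatisfiable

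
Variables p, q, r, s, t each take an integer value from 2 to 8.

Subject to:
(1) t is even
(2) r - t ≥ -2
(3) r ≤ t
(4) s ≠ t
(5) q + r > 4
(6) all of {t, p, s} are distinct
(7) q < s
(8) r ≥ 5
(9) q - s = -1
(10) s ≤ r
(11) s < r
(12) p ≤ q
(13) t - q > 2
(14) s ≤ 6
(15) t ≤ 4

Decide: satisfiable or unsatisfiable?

Unsatisfiable

From constraints 3 and 8: t ≥ r and r ≥ 5, so t ≥ 5. From constraint 15: t ≤ 4. But 4 < 5, so no value of t works.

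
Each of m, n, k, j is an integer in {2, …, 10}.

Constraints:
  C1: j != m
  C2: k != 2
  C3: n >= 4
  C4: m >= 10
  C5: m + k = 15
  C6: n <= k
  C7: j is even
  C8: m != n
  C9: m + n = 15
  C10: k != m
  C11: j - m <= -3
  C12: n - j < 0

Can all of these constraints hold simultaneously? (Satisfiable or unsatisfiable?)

One satisfying assignment is m = 10, n = 5, k = 5, j = 6.
For the less obvious constraints — constraint 5: m + k = 15; constraint 9: m + n = 15; constraint 11: j - m = -4 — and the others hold by inspection.

Satisfiable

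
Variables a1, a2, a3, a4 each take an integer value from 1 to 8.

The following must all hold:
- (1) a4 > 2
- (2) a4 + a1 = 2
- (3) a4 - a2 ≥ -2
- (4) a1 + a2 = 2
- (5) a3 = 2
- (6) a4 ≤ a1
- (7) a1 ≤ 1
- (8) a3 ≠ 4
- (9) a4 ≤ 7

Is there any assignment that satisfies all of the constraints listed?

From constraint 1: a4 ≥ 3. From constraints 6 and 7: a4 ≤ a1 and a1 ≤ 1, so a4 ≤ 1. But 1 < 3, so no value of a4 works.

Unsatisfiable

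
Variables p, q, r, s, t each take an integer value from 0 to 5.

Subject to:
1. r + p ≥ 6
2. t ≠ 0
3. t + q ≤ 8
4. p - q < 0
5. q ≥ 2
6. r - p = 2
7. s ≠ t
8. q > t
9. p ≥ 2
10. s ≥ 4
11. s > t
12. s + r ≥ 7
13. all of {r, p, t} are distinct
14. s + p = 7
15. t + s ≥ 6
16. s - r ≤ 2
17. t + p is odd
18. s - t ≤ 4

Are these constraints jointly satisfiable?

One satisfying assignment is p = 2, q = 4, r = 4, s = 5, t = 3.
For the less obvious constraints — constraint 1: r + p = 6; constraint 3: t + q = 7; constraint 4: p - q = -2 — and the others hold by inspection.

Satisfiable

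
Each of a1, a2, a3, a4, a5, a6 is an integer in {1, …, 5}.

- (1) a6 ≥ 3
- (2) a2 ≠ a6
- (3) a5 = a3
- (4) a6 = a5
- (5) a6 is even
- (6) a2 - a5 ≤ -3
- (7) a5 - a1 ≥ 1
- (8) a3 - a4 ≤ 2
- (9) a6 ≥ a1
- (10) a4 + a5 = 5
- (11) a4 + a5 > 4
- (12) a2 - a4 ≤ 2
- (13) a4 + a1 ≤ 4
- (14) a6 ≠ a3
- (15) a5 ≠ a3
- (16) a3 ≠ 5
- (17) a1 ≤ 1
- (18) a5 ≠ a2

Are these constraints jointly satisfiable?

From constraints 3 and 4, a6 = a5 = a3, so a6 = a3. But constraint 14 says a6 ≠ a3. Contradiction.

Unsatisfiable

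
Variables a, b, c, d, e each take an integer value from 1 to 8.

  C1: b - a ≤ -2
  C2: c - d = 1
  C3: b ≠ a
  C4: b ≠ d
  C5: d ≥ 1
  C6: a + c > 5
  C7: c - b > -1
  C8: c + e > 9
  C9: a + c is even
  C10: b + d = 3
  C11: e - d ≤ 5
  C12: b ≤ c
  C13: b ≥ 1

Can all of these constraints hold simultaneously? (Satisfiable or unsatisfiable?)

Satisfiable

The assignment a = 3, b = 1, c = 3, d = 2, e = 7 works:
  constraint 1 holds since b - a = -2.
  constraint 2 holds since c - d = 1.
  constraint 6 holds since a + c = 6.
The rest check out directly.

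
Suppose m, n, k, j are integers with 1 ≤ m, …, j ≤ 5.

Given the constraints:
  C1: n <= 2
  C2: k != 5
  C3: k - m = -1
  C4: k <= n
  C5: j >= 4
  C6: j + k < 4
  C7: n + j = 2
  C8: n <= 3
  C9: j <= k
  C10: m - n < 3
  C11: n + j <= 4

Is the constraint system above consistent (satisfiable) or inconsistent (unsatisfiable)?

From constraints 5 and 9: k ≥ j and j ≥ 4, so k ≥ 4. From constraints 1 and 4: k ≤ n and n ≤ 2, so k ≤ 2. But 2 < 4, so no value of k works.

Unsatisfiable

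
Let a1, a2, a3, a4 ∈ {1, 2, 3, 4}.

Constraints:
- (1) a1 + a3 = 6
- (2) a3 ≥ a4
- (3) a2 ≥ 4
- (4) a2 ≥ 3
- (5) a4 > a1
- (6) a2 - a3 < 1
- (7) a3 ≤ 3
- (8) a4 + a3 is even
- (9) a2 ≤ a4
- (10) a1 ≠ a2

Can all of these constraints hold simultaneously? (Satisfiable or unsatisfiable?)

From constraints 3 and 9: a4 ≥ a2 and a2 ≥ 4, so a4 ≥ 4. From constraints 2 and 7: a4 ≤ a3 and a3 ≤ 3, so a4 ≤ 3. But 3 < 4, so no value of a4 works.

Unsatisfiable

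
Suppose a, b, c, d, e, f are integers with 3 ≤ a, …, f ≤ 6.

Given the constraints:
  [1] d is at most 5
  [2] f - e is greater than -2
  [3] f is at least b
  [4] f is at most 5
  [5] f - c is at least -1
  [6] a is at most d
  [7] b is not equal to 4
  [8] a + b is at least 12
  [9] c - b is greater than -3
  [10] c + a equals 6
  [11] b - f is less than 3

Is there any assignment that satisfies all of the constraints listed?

Unsatisfiable

From constraints 1 and 6: a ≤ d ≤ 5. From constraints 3 and 4: b ≤ f ≤ 5. Hence a + b ≤ 10. But constraint 8 requires a + b ≥ 12, and 12 > 10. Contradiction.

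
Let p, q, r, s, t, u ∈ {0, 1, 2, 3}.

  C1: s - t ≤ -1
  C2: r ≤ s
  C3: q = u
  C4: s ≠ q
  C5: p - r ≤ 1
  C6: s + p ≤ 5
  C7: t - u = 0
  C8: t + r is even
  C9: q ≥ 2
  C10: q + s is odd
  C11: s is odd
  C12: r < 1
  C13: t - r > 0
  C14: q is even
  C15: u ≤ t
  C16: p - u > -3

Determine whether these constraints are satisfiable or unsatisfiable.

Take p = 1, q = 2, r = 0, s = 1, t = 2, u = 2. Then constraint 1: s - t = -1; constraint 5: p - r = 1, and every other listed constraint is also met.

Satisfiable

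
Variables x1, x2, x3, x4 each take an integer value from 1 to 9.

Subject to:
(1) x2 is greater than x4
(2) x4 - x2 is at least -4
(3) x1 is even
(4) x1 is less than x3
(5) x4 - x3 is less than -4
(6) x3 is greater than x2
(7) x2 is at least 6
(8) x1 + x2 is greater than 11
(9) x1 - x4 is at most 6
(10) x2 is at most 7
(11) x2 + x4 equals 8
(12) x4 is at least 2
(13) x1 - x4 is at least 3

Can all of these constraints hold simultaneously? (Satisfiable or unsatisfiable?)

One satisfying assignment is x1 = 6, x2 = 6, x3 = 8, x4 = 2.
For the less obvious constraints — constraint 2: x4 - x2 = -4; constraint 5: x4 - x3 = -6; constraint 8: x1 + x2 = 12 — and the others hold by inspection.

Satisfiable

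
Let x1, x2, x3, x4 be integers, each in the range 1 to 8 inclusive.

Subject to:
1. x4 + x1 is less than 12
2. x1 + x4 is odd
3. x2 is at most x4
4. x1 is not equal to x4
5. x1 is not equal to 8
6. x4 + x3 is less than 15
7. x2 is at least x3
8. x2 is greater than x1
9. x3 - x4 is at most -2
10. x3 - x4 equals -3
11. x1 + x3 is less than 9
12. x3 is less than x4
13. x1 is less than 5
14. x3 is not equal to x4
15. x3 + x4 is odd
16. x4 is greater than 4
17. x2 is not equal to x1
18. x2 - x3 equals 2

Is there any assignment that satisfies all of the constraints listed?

Satisfiable

The assignment x1 = 3, x2 = 7, x3 = 5, x4 = 8 works:
  constraint 1 holds since x4 + x1 = 11.
  constraint 6 holds since x4 + x3 = 13.
  constraint 9 holds since x3 - x4 = -3.
The rest check out directly.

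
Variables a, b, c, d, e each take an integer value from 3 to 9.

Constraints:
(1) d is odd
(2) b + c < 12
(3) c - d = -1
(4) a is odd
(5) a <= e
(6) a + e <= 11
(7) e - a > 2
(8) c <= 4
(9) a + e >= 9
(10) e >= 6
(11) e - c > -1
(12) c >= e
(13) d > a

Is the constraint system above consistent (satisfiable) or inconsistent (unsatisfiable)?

Unsatisfiable

From constraints 10 and 12: c ≥ e and e ≥ 6, so c ≥ 6. From constraint 8: c ≤ 4. But 4 < 6, so no value of c works.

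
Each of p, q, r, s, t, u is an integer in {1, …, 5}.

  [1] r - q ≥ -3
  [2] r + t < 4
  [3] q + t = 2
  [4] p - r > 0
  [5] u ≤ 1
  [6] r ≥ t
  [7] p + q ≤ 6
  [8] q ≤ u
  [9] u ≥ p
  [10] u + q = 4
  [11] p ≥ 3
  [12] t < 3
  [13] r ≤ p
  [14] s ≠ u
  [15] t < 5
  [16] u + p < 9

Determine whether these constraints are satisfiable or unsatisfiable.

Unsatisfiable

From constraint 11: p ≥ 3. From constraints 5 and 9: p ≤ u and u ≤ 1, so p ≤ 1. But 1 < 3, so no value of p works.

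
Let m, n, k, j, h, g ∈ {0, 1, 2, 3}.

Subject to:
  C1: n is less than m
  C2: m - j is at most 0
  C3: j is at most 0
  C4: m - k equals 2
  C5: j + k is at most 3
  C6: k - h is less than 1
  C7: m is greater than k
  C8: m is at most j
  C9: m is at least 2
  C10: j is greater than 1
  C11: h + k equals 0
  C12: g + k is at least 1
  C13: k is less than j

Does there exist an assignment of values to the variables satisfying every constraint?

From constraint 9: m ≥ 2. From constraints 3 and 8: m ≤ j and j ≤ 0, so m ≤ 0. But 0 < 2, so no value of m works.

Unsatisfiable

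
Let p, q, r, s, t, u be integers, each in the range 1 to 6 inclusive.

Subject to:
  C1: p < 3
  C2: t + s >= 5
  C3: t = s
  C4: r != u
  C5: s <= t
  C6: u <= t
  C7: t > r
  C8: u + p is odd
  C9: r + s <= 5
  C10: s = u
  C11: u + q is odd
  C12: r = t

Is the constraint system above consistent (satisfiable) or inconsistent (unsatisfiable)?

From constraints 3, 10, and 12, r = t = s = u, so r = u. But constraint 4 says r ≠ u. Contradiction.

Unsatisfiable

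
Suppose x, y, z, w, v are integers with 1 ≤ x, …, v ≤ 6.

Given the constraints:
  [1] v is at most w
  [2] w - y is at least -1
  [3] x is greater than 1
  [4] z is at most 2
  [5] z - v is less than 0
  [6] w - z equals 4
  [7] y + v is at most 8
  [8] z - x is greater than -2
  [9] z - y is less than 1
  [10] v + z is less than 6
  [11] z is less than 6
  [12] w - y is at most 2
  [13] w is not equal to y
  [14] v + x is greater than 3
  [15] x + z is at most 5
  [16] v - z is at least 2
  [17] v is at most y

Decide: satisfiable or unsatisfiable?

Satisfiable

Try x = 2, y = 3, z = 1, w = 5, v = 3.
Check constraint 2: w - y = 2; constraint 5: z - v = -2. The remaining constraints are straightforward to verify.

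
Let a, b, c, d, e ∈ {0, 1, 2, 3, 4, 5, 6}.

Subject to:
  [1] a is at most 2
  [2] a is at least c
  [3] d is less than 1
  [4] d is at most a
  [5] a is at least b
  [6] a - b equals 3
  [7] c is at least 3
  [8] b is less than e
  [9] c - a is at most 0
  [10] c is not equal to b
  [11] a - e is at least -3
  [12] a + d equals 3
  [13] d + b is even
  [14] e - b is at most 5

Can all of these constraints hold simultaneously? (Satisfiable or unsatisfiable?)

Unsatisfiable

From constraints 2 and 7: a ≥ c and c ≥ 3, so a ≥ 3. From constraint 1: a ≤ 2. But 2 < 3, so no value of a works.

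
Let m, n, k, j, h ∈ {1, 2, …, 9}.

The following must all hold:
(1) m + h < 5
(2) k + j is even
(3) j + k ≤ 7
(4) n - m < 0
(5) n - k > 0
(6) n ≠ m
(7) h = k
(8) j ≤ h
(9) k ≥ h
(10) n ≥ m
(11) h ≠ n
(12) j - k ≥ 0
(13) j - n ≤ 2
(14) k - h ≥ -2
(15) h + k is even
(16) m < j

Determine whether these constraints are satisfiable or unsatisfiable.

Unsatisfiable

Constraints 4, 5, 8, 9, and 16 give m < j, j ≤ h, h ≤ k, k < n, n < m. Chaining: m < j ≤ h ≤ k < n < m, which forces m < m — impossible.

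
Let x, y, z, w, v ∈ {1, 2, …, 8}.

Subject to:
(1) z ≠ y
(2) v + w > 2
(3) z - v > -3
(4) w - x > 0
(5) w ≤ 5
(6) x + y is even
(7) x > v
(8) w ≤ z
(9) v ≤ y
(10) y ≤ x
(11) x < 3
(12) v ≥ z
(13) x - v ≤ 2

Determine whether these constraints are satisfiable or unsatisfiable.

Unsatisfiable

Constraints 4, 7, 8, and 12 give x < w, w ≤ z, z ≤ v, v < x. Chaining: x < w ≤ z ≤ v < x, which forces x < x — impossible.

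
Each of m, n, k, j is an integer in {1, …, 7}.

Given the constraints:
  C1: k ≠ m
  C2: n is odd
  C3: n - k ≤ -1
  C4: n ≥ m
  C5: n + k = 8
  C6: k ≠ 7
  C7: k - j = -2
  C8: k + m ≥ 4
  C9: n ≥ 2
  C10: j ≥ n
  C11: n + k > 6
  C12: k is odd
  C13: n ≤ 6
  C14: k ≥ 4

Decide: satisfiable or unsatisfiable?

One satisfying assignment is m = 2, n = 3, k = 5, j = 7.
For the less obvious constraints — constraint 3: n - k = -2; constraint 5: n + k = 8 — and the others hold by inspection.

Satisfiable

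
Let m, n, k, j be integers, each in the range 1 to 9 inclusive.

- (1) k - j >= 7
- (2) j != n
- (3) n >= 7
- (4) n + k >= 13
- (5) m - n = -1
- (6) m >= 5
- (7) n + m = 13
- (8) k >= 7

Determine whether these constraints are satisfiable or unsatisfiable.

Satisfiable

Take m = 6, n = 7, k = 9, j = 2. Then constraint 1: k - j = 7; constraint 4: n + k = 16, and every other listed constraint is also met.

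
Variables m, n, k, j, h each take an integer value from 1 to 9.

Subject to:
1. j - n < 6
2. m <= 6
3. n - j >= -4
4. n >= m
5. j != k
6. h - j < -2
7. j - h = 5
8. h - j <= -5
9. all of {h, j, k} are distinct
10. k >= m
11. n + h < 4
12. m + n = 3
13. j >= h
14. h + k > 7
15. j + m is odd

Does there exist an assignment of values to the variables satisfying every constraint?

The assignment m = 1, n = 2, k = 9, j = 6, h = 1 works:
  constraint 1 holds since j - n = 4.
  constraint 3 holds since n - j = -4.
The rest check out directly.

Satisfiable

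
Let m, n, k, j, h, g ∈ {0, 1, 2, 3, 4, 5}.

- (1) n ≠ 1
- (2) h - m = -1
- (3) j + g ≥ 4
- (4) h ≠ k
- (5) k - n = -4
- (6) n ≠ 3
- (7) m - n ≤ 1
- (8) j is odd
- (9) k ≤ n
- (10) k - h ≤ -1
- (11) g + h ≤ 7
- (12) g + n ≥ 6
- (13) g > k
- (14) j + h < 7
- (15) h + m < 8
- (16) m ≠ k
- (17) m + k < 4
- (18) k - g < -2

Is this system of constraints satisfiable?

Try m = 3, n = 4, k = 0, j = 3, h = 2, g = 4.
Check constraint 2: h - m = -1; constraint 3: j + g = 7. The remaining constraints are straightforward to verify.

Satisfiable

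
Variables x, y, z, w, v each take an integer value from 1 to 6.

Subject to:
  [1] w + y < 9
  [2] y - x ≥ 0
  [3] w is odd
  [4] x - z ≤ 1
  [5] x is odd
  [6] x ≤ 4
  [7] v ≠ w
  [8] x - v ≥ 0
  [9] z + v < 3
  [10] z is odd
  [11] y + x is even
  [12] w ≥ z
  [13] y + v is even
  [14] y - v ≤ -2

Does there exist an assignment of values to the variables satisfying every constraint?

Unsatisfiable

Constraints 2, 8, and 14 give x − v ≥ 0, v − y ≥ 2, y − x ≥ 0.
Adding all 3 inequalities: the left sides telescope to 0, and the right sides sum to 0 + 2 + 0 = 2. So 0 ≥ 2, which is false.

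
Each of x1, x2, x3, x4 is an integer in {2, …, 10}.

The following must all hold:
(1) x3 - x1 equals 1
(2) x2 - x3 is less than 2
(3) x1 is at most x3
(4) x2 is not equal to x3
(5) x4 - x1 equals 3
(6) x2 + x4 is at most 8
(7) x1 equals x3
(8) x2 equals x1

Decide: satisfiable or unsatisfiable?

From constraints 7 and 8, x2 = x1 = x3, so x2 = x3. But constraint 4 says x2 ≠ x3. Contradiction.

Unsatisfiable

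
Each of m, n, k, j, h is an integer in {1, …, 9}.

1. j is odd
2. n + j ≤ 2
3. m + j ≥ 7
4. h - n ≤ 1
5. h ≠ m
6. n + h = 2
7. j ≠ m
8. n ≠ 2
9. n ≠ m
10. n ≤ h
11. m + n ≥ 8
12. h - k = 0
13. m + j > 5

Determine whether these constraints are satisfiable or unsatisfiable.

Satisfiable

Setting (m, n, k, j, h) = (7, 1, 1, 1, 1) satisfies everything: constraint 2: n + j = 2; constraint 3: m + j = 8; constraint 4: h - n = 0, and the others follow.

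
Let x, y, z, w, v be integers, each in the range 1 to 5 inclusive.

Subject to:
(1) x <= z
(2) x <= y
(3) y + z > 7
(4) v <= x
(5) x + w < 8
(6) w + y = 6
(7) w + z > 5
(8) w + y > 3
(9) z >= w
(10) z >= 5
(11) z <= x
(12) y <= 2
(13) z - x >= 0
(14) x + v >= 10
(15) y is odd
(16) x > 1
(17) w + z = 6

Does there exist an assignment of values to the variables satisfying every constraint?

From constraints 10 and 11: x ≥ z and z ≥ 5, so x ≥ 5. From constraints 2 and 12: x ≤ y and y ≤ 2, so x ≤ 2. But 2 < 5, so no value of x works.

Unsatisfiable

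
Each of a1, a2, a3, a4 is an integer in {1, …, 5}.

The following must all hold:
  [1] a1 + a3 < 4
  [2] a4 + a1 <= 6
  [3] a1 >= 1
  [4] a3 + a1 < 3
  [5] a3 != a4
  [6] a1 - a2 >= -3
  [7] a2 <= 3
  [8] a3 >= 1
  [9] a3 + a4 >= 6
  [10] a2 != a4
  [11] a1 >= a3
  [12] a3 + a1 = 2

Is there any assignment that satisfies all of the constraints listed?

One satisfying assignment is a1 = 1, a2 = 1, a3 = 1, a4 = 5.
For the less obvious constraints — constraint 1: a1 + a3 = 2; constraint 2: a4 + a1 = 6; constraint 4: a3 + a1 = 2 — and the others hold by inspection.

Satisfiable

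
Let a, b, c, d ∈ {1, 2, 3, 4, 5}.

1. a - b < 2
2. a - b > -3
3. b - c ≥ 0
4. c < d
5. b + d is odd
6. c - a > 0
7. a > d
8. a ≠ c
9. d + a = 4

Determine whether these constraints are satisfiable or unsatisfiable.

Unsatisfiable

Constraints 4, 6, and 7 give a < c, c < d, d < a. Chaining: a < c < d < a, which forces a < a — impossible.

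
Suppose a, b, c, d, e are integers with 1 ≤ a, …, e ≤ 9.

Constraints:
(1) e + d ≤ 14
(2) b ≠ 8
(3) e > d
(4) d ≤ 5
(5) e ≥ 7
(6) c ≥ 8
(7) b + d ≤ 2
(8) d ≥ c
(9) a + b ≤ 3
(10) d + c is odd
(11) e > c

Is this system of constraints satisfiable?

From constraint 5: e ≥ 7. From constraints 6 and 8: d ≥ c ≥ 8. Hence e + d ≥ 15. But constraint 1 requires e + d ≤ 14, and 14 < 15. Contradiction.

Unsatisfiable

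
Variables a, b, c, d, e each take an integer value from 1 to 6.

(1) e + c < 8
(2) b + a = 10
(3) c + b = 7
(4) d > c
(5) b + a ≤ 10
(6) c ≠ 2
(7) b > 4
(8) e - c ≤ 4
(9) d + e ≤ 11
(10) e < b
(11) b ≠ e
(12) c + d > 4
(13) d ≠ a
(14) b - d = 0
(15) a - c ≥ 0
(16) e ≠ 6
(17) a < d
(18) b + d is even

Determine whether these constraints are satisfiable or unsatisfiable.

Try a = 4, b = 6, c = 1, d = 6, e = 4.
Check constraint 1: e + c = 5; constraint 2: b + a = 10. The remaining constraints are straightforward to verify.

Satisfiable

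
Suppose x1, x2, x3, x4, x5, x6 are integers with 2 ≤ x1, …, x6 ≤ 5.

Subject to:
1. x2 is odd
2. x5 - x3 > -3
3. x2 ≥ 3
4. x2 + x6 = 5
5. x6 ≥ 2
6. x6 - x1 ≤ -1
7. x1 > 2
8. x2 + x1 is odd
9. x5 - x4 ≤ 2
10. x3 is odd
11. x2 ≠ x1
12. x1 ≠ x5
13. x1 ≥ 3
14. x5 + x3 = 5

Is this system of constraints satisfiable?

Try x1 = 4, x2 = 3, x3 = 3, x4 = 2, x5 = 2, x6 = 2.
Check constraint 2: x5 - x3 = -1; constraint 4: x2 + x6 = 5; constraint 6: x6 - x1 = -2. The remaining constraints are straightforward to verify.

Satisfiable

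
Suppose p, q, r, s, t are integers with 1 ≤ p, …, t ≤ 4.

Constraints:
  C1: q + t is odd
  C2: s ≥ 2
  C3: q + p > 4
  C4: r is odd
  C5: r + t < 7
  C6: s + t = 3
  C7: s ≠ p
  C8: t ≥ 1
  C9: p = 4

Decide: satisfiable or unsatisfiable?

Satisfiable

One satisfying assignment is p = 4, q = 2, r = 3, s = 2, t = 1.
For the less obvious constraints — constraint 3: q + p = 6; constraint 5: r + t = 4; constraint 6: s + t = 3 — and the others hold by inspection.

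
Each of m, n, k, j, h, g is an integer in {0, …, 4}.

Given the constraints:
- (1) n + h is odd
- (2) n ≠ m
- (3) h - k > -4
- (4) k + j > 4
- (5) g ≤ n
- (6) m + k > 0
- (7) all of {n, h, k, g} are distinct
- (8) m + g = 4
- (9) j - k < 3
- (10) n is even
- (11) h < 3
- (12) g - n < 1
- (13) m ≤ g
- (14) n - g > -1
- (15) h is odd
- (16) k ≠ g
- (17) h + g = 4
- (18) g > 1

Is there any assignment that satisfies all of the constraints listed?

Satisfiable

One satisfying assignment is m = 1, n = 4, k = 2, j = 3, h = 1, g = 3.
For the less obvious constraints — constraint 3: h - k = -1; constraint 4: k + j = 5; constraint 6: m + k = 3 — and the others hold by inspection.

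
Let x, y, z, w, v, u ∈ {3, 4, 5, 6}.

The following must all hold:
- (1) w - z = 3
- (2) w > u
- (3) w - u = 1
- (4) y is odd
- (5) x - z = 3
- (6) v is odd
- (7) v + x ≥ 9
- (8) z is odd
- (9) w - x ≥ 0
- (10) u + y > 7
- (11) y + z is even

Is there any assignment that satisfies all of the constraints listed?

Setting (x, y, z, w, v, u) = (6, 3, 3, 6, 3, 5) satisfies everything: constraint 1: w - z = 3; constraint 3: w - u = 1; constraint 5: x - z = 3, and the others follow.

Satisfiable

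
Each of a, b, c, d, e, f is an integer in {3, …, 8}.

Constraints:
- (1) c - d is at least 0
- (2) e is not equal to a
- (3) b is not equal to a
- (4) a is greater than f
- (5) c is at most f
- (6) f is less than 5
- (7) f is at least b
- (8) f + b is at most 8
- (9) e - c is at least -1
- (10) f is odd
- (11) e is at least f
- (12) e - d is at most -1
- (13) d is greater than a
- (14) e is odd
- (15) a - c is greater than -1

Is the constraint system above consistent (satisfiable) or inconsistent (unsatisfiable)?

Unsatisfiable

Constraints 1, 4, 5, and 13 give a < d, d ≤ c, c ≤ f, f < a. Chaining: a < d ≤ c ≤ f < a, which forces a < a — impossible.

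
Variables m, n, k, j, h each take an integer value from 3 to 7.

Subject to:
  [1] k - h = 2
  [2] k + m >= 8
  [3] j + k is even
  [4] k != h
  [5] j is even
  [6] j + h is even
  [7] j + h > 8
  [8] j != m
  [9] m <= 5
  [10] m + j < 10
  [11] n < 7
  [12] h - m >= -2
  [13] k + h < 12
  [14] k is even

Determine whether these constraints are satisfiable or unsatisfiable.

Take m = 3, n = 3, k = 6, j = 6, h = 4. Then constraint 1: k - h = 2; constraint 2: k + m = 9; constraint 7: j + h = 10, and every other listed constraint is also met.

Satisfiable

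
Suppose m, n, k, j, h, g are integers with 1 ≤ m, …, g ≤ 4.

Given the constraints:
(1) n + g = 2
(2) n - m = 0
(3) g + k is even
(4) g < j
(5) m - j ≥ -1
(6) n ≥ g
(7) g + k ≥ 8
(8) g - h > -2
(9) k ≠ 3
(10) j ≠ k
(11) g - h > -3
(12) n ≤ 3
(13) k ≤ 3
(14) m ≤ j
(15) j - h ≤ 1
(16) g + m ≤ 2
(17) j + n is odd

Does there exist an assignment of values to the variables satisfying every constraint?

From constraints 6 and 12: g ≤ n ≤ 3. From constraint 13: k ≤ 3. Hence g + k ≤ 6. But constraint 7 requires g + k ≥ 8, and 8 > 6. Contradiction.

Unsatisfiable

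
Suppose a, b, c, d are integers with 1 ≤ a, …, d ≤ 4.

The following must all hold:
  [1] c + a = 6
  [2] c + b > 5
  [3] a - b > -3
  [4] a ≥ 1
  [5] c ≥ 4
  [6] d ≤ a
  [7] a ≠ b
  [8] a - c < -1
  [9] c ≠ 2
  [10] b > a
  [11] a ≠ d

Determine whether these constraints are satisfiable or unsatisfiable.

Satisfiable

Take a = 2, b = 3, c = 4, d = 1. Then constraint 1: c + a = 6; constraint 2: c + b = 7, and every other listed constraint is also met.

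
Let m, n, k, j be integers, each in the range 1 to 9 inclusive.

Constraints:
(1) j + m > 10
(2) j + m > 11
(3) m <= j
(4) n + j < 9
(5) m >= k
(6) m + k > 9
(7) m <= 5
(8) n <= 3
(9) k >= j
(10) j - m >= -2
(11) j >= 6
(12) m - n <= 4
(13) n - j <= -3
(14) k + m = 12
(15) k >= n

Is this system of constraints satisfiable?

From constraints 9 and 11: k ≥ j and j ≥ 6, so k ≥ 6. From constraints 5 and 7: k ≤ m and m ≤ 5, so k ≤ 5. But 5 < 6, so no value of k works.

Unsatisfiable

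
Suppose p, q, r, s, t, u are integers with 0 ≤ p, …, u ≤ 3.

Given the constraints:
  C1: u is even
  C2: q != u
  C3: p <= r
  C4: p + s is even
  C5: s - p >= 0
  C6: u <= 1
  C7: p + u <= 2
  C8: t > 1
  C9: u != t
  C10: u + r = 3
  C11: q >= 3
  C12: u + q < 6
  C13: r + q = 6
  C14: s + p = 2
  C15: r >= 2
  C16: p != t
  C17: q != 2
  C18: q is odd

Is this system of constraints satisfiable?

One satisfying assignment is p = 0, q = 3, r = 3, s = 2, t = 2, u = 0.
For the less obvious constraints — constraint 5: s - p = 2; constraint 7: p + u = 0; constraint 10: u + r = 3 — and the others hold by inspection.

Satisfiable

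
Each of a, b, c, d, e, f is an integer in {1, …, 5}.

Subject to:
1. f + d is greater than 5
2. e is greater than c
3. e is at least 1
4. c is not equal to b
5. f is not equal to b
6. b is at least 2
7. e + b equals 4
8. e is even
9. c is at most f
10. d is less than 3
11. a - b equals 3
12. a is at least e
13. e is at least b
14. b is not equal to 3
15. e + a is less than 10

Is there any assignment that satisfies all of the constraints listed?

Satisfiable

Take a = 5, b = 2, c = 1, d = 2, e = 2, f = 5. Then constraint 1: f + d = 7; constraint 7: e + b = 4; constraint 11: a - b = 3, and every other listed constraint is also met.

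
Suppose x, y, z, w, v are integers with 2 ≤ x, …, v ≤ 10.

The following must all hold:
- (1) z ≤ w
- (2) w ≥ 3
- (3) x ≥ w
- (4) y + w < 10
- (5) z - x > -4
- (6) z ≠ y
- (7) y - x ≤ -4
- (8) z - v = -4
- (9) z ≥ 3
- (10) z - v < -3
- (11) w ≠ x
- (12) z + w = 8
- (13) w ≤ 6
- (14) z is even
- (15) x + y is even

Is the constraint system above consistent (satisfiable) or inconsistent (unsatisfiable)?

Satisfiable

One satisfying assignment is x = 7, y = 3, z = 4, w = 4, v = 8.
For the less obvious constraints — constraint 4: y + w = 7; constraint 5: z - x = -3; constraint 7: y - x = -4 — and the others hold by inspection.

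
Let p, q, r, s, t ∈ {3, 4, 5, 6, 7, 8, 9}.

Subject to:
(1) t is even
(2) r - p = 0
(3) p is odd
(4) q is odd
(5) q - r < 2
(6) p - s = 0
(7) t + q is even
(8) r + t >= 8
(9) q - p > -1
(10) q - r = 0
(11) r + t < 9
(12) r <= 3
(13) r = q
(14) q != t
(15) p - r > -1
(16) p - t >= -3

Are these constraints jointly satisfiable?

Constraint 1 makes t even and constraint 4 makes q odd, so t + q must be odd. Constraint 7 says t + q is even — contradiction.

Unsatisfiable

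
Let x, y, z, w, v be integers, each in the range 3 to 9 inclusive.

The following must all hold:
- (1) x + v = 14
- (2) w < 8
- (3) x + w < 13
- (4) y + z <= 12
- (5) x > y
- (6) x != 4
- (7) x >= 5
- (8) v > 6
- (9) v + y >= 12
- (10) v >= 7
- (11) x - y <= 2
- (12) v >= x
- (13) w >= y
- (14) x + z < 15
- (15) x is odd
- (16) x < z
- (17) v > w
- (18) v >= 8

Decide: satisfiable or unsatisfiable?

The assignment x = 5, y = 3, z = 7, w = 7, v = 9 works:
  constraint 1 holds since x + v = 14.
  constraint 3 holds since x + w = 12.
The rest check out directly.

Satisfiable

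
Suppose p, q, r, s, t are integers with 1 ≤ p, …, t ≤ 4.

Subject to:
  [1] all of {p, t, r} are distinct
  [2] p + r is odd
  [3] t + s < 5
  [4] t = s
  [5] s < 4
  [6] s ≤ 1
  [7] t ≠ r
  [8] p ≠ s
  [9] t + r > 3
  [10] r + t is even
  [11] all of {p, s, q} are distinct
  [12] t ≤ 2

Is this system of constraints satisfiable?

Satisfiable

Setting (p, q, r, s, t) = (4, 2, 3, 1, 1) satisfies everything: constraint 1: values 4, 1, 3 are distinct; constraint 3: t + s = 2; constraint 9: t + r = 4, and the others follow.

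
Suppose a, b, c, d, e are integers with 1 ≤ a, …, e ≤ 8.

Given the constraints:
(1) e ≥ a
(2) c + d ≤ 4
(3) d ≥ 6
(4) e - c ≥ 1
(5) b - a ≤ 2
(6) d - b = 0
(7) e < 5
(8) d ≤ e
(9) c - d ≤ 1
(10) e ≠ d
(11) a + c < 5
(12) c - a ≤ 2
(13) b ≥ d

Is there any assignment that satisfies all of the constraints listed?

Unsatisfiable

From constraints 3 and 8: e ≥ d and d ≥ 6, so e ≥ 6. From constraint 7: e ≤ 4. But 4 < 6, so no value of e works.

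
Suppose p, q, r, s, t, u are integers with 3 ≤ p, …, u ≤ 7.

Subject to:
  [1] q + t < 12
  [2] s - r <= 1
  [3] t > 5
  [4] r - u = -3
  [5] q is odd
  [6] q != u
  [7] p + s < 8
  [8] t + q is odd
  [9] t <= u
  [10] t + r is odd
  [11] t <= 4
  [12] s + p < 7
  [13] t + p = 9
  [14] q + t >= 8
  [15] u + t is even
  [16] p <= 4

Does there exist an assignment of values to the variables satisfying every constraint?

Unsatisfiable

From constraint 11: t ≤ 4. From constraint 16: p ≤ 4. Hence t + p ≤ 8. But constraint 13 requires t + p = 9, and 9 > 8. Contradiction.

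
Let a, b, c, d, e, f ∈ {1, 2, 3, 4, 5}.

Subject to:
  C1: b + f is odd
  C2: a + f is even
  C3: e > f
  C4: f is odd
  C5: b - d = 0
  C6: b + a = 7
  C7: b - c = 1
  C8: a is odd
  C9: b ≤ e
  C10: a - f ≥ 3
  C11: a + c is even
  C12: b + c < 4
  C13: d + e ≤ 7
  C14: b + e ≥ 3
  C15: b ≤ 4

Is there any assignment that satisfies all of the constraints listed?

Satisfiable

One satisfying assignment is a = 5, b = 2, c = 1, d = 2, e = 3, f = 1.
For the less obvious constraints — constraint 5: b - d = 0; constraint 6: b + a = 7; constraint 7: b - c = 1 — and the others hold by inspection.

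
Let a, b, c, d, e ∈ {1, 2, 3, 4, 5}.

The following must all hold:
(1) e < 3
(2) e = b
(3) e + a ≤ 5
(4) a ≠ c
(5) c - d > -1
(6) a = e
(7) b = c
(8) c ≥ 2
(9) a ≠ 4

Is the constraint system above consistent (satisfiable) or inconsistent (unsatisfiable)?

From constraints 2, 6, and 7, a = e = b = c, so a = c. But constraint 4 says a ≠ c. Contradiction.

Unsatisfiable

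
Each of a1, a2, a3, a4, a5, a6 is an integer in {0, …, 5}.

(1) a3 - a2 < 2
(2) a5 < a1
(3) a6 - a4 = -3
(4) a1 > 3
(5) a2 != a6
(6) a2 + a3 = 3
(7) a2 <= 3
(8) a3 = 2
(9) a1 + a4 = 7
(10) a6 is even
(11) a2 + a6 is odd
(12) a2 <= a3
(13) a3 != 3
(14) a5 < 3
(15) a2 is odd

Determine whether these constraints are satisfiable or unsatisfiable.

Try a1 = 4, a2 = 1, a3 = 2, a4 = 3, a5 = 0, a6 = 0.
Check constraint 1: a3 - a2 = 1; constraint 3: a6 - a4 = -3. The remaining constraints are straightforward to verify.

Satisfiable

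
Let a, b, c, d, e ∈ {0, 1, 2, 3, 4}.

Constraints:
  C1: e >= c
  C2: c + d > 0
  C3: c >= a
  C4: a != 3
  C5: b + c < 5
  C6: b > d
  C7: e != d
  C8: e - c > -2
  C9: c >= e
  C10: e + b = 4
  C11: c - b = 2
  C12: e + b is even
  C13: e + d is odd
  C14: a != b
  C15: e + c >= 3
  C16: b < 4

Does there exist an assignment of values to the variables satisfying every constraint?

Satisfiable

One satisfying assignment is a = 2, b = 1, c = 3, d = 0, e = 3.
For the less obvious constraints — constraint 2: c + d = 3; constraint 5: b + c = 4; constraint 8: e - c = 0 — and the others hold by inspection.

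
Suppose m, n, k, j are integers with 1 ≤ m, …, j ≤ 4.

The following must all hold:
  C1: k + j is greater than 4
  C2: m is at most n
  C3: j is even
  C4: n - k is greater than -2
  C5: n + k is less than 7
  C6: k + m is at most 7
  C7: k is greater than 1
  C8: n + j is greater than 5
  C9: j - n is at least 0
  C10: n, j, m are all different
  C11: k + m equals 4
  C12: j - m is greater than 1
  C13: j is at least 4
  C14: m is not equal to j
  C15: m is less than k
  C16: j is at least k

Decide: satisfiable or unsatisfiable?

Satisfiable

One satisfying assignment is m = 1, n = 3, k = 3, j = 4.
For the less obvious constraints — constraint 1: k + j = 7; constraint 4: n - k = 0 — and the others hold by inspection.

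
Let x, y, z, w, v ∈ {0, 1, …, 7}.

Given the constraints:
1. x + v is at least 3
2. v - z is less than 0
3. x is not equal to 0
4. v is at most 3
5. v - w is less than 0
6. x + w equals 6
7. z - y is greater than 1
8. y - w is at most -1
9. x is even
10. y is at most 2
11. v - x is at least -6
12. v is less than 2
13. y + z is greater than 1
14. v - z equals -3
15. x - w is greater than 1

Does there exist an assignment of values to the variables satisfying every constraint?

One satisfying assignment is x = 4, y = 0, z = 3, w = 2, v = 0.
For the less obvious constraints — constraint 1: x + v = 4; constraint 2: v - z = -3 — and the others hold by inspection.

Satisfiable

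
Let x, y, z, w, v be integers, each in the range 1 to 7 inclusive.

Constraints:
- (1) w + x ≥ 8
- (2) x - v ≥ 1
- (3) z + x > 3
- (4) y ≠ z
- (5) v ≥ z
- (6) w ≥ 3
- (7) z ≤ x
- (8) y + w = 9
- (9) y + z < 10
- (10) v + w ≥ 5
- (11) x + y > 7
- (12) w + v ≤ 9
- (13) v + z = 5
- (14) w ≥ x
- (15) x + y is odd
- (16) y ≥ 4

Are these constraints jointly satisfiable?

Satisfiable

Take x = 4, y = 5, z = 2, w = 4, v = 3. Then constraint 1: w + x = 8; constraint 2: x - v = 1; constraint 3: z + x = 6, and every other listed constraint is also met.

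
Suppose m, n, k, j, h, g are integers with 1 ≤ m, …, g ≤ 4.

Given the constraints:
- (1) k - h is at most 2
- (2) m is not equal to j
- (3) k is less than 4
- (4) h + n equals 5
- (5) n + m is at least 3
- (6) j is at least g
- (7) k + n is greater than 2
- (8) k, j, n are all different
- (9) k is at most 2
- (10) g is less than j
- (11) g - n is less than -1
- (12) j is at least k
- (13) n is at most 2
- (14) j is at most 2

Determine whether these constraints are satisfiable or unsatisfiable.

Constraints 9, 13, and 14 confine each of k, j, n to the 2 values {1, 2} (the domain already gives each ≥ 1).
Constraint 8 requires all 3 of them to be distinct, but only 2 values are available — impossible by the pigeonhole principle.

Unsatisfiable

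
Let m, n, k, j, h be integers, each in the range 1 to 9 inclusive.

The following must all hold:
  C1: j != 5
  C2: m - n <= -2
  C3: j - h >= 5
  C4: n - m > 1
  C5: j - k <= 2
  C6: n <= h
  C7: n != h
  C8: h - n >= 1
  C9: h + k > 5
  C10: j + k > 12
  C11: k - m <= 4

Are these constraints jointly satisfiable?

Constraints 2, 3, 5, 8, and 11 give h − n ≥ 1, n − m ≥ 2, m − k ≥ -4, k − j ≥ -2, j − h ≥ 5.
Adding all 5 inequalities: the left sides telescope to 0, and the right sides sum to 1 + 2 + (-4) + (-2) + 5 = 2. So 0 ≥ 2, which is false.

Unsatisfiable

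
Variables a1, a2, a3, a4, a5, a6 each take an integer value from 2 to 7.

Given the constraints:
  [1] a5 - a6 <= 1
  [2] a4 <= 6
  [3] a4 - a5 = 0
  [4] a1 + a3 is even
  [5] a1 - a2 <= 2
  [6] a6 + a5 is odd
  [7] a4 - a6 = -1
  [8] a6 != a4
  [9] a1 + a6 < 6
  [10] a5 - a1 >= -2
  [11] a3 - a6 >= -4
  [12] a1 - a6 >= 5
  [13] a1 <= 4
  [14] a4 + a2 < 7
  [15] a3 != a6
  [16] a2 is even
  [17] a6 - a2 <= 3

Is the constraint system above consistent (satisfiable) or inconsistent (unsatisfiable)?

Unsatisfiable

Constraints 1, 10, and 12 give a6 − a5 ≥ -1, a5 − a1 ≥ -2, a1 − a6 ≥ 5.
Adding all 3 inequalities: the left sides telescope to 0, and the right sides sum to (-1) + (-2) + 5 = 2. So 0 ≥ 2, which is false.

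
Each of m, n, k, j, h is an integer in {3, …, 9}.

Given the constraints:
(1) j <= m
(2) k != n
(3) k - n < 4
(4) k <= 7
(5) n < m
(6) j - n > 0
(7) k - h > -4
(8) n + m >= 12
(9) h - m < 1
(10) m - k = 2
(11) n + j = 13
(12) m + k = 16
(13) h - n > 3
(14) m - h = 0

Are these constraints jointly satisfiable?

Satisfiable

The assignment m = 9, n = 5, k = 7, j = 8, h = 9 works:
  constraint 3 holds since k - n = 2.
  constraint 6 holds since j - n = 3.
  constraint 7 holds since k - h = -2.
The rest check out directly.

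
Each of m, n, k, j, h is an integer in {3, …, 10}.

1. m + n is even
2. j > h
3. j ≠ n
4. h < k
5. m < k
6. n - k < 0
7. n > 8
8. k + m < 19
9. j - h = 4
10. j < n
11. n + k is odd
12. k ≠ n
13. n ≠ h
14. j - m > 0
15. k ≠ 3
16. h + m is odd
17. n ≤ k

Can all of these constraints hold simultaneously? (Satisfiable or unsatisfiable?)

Satisfiable

One satisfying assignment is m = 7, n = 9, k = 10, j = 8, h = 4.
For the less obvious constraints — constraint 6: n - k = -1; constraint 8: k + m = 17 — and the others hold by inspection.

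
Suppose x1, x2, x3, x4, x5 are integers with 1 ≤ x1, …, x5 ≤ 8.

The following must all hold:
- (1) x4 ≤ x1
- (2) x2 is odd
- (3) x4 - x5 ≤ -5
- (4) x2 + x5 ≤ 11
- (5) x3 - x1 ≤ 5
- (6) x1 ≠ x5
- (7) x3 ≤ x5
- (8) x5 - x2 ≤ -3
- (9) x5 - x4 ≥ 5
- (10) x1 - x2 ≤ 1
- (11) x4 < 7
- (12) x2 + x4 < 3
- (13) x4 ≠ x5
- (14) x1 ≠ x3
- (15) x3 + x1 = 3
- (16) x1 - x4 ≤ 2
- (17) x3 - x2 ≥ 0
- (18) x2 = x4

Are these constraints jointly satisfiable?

Unsatisfiable

Constraints 3, 5, 8, 16, and 17 give x1 − x3 ≥ -5, x3 − x2 ≥ 0, x2 − x5 ≥ 3, x5 − x4 ≥ 5, x4 − x1 ≥ -2.
Adding all 5 inequalities: the left sides telescope to 0, and the right sides sum to (-5) + 0 + 3 + 5 + (-2) = 1. So 0 ≥ 1, which is false.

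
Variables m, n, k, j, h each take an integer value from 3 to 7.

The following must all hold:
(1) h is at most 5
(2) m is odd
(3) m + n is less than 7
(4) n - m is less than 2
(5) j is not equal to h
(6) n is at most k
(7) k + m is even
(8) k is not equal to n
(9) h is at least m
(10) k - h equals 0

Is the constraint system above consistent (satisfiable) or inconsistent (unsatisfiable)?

Satisfiable

Setting (m, n, k, j, h) = (3, 3, 5, 7, 5) satisfies everything: constraint 3: m + n = 6; constraint 4: n - m = 0; constraint 10: k - h = 0, and the others follow.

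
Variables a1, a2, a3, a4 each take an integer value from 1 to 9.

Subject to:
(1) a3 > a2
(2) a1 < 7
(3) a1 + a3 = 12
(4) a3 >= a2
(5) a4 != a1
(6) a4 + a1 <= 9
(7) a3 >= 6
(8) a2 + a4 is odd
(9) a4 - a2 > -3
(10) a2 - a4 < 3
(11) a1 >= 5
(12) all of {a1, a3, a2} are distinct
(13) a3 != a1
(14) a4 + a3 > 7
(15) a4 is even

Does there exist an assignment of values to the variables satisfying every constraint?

The assignment a1 = 5, a2 = 3, a3 = 7, a4 = 2 works:
  constraint 3 holds since a1 + a3 = 12.
  constraint 6 holds since a4 + a1 = 7.
  constraint 9 holds since a4 - a2 = -1.
The rest check out directly.

Satisfiable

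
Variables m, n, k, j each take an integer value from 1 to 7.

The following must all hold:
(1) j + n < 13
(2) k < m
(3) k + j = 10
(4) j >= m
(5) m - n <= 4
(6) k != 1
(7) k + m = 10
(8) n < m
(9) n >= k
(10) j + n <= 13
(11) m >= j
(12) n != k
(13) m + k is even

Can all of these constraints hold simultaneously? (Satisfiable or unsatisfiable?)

Try m = 6, n = 5, k = 4, j = 6.
Check constraint 1: j + n = 11; constraint 3: k + j = 10. The remaining constraints are straightforward to verify.

Satisfiable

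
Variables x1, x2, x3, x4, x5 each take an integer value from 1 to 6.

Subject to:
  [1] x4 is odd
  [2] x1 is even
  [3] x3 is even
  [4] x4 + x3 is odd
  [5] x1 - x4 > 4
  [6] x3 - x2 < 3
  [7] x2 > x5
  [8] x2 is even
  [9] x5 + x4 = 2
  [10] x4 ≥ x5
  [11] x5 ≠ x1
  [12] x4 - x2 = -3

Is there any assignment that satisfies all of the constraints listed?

One satisfying assignment is x1 = 6, x2 = 4, x3 = 4, x4 = 1, x5 = 1.
For the less obvious constraints — constraint 5: x1 - x4 = 5; constraint 6: x3 - x2 = 0; constraint 9: x5 + x4 = 2 — and the others hold by inspection.

Satisfiable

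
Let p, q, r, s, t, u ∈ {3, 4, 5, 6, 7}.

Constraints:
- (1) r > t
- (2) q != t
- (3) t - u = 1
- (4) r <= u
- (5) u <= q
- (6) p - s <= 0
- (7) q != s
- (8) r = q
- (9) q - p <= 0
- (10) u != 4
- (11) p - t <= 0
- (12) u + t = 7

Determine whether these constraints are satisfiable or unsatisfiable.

Unsatisfiable

Constraints 1, 4, 5, 9, and 11 give p ≤ t, t < r, r ≤ u, u ≤ q, q ≤ p. Chaining: p ≤ t < r ≤ u ≤ q ≤ p, which forces p < p — impossible.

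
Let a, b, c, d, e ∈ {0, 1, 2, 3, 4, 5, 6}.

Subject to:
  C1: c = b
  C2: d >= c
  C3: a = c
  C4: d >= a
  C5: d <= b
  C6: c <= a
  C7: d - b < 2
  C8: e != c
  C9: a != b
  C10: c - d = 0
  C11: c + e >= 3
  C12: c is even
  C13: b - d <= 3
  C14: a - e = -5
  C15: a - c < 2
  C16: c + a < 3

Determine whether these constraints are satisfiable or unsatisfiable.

From constraints 1 and 3, a = c = b, so a = b. But constraint 9 says a ≠ b. Contradiction.

Unsatisfiable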